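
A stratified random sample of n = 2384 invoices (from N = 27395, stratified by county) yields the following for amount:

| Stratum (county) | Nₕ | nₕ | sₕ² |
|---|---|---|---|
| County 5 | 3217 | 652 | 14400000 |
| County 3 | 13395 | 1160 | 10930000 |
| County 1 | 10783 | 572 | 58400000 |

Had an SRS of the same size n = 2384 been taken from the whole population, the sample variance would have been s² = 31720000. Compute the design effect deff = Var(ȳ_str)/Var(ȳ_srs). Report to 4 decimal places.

1.4225

Var(ȳ_str) = Σ Wₕ²(1−fₕ)sₕ²/nₕ with Wₕ = Nₕ/27395:
  County 5: (3217/27395)²·(1−652/3217)·14400000/652 = 242.83468
  County 3: (13395/27395)²·(1−1160/13395)·10930000/1160 = 2057.6251
  County 1: (10783/27395)²·(1−572/10783)·58400000/572 = 14978.975
  → Var(ȳ_str) = 17279.435.
Var(ȳ_srs) = (1 − 2384/27395)·31720000/2384 = 12147.494.
deff = 17279.435 / 12147.494 = 1.4225.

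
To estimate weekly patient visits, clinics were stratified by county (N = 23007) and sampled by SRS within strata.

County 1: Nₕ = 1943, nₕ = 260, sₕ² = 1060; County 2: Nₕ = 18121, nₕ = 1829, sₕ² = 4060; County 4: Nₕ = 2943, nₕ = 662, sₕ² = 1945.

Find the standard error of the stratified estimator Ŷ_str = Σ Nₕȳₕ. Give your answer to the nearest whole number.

26237

Var(Ŷ_str) = Σₕ Nₕ²(1 − fₕ)sₕ²/nₕ.
County 1: 1943²·(1 − 260/1943)·1060/260 = 1.333182 × 10^7.
County 2: 18121²·(1 − 1829/18121)·4060/1829 = 6.5534334 × 10^8.
County 4: 2943²·(1 − 662/2943)·1945/662 = 1.972319 × 10^7.
Sum = 6.8839835 × 10^8.
SE = √(6.8839835 × 10^8) = 26237.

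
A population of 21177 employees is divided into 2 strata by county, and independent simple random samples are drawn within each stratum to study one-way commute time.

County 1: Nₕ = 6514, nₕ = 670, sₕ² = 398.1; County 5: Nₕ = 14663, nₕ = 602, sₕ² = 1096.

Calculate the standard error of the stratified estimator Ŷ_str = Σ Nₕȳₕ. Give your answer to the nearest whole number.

Var(Ŷ_str) = Σₕ Nₕ²(1 − fₕ)sₕ²/nₕ.
County 1: 6514²·(1 − 670/6514)·398.1/670 = 2.2619101 × 10^7.
County 5: 14663²·(1 − 602/14663)·1096/602 = 3.7536442 × 10^8.
Sum = 3.9798352 × 10^8.
SE = √(3.9798352 × 10^8) = 19950.

19950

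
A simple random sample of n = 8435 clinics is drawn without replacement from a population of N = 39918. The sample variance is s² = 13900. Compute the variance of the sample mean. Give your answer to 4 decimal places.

Under SRS without replacement, Var(ȳ) = (1 − f)·s²/n with f = n/N = 8435/39918 = 0.21130818.
Var(ȳ) = (1 − 0.21130818)·13900/8435 = 0.78869182·1.6478957 = 1.2996818.

1.2997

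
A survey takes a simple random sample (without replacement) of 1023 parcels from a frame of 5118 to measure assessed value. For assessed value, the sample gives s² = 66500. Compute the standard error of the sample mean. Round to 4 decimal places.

7.2119

Under SRS without replacement, Var(ȳ) = (1 − f)·s²/n with f = n/N = 1023/5118 = 0.19988277.
Var(ȳ) = (1 − 0.19988277)·66500/1023 = 0.80011723·65.004888 = 52.011531.
SE(ȳ) = √(52.011531) = 7.2119.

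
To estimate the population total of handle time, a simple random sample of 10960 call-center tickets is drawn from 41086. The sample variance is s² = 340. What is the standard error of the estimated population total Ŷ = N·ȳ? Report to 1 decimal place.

Var(Ŷ) = N²·Var(ȳ) = N²·(1 − n/N)·s²/n.
f = 10960/41086 = 0.26675753; Var(ȳ) = 0.73324247·340/10960 = 0.022746573.
Var(Ŷ) = 41086² · 0.022746573 = 3.8397566 × 10^7.
SE(Ŷ) = √(3.8397566 × 10^7) = 6196.6.

6196.6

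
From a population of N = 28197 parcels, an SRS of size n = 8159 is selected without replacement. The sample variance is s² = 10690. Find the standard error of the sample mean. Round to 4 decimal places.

Under SRS without replacement, Var(ȳ) = (1 − f)·s²/n with f = n/N = 8159/28197 = 0.28935702.
Var(ȳ) = (1 − 0.28935702)·10690/8159 = 0.71064298·1.3102096 = 0.93109124.
SE(ȳ) = √(0.93109124) = 0.9649.

0.9649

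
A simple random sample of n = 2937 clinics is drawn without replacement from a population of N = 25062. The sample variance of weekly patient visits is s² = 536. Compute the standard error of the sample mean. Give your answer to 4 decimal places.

0.4014

Under SRS without replacement, Var(ȳ) = (1 − f)·s²/n with f = n/N = 2937/25062 = 0.11718937.
Var(ȳ) = (1 − 0.11718937)·536/2937 = 0.88281063·0.18249915 = 0.16111219.
SE(ȳ) = √(0.16111219) = 0.4014.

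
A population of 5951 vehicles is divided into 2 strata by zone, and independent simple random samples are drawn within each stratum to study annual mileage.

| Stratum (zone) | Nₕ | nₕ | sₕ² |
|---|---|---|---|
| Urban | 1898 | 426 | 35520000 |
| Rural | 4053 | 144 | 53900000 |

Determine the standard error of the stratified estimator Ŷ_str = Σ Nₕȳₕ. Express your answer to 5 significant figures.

Var(Ŷ_str) = Σₕ Nₕ²(1 − fₕ)sₕ²/nₕ.
Urban: 1898²·(1 − 426/1898)·35520000/426 = 2.329525 × 10^11.
Rural: 4053²·(1 − 144/4053)·53900000/144 = 5.9301892 × 10^12.
Sum = 6.1631417 × 10^12.
SE = √(6.1631417 × 10^12) = 2.4826 × 10^6.

2.4826 × 10^6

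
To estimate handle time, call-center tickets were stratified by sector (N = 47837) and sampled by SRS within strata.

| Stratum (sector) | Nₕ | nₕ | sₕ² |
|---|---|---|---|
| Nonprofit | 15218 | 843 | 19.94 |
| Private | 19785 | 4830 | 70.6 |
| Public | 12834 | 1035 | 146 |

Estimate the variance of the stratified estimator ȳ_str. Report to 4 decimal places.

Var(ȳ_str) = Σₕ Wₕ²(1 − fₕ)sₕ²/nₕ with Wₕ = Nₕ/N, N = 47837.
Nonprofit: Wₕ = 0.31812196; term = 0.31812196²·(1 − 0.05539493)·19.94/843 = 0.00226118.
Private: Wₕ = 0.41359199; term = 0.41359199²·(1 − 0.24412434)·70.6/4830 = 0.0018899581.
Public: Wₕ = 0.26828605; term = 0.26828605²·(1 − 0.08064516)·146/1035 = 0.0093345174.
Sum = 0.013485656.

0.0135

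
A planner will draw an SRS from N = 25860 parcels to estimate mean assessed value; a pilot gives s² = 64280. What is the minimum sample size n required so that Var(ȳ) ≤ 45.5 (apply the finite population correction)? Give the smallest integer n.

1340

Without fpc, n₀ = s²/D = 64280/45.5 = 1412.7473.
With fpc, (1 − n/N)·s²/n ≤ D requires n ≥ n₀/(1 + n₀/N) = 1412.7473/(1 + 1412.7473/25860) = 1339.5660.
Rounding up, n = 1340.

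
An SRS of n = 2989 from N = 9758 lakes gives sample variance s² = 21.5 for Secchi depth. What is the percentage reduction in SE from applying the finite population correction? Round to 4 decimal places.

f = n/N = 2989/9758 = 0.30631277.
SE_no-fpc = √(s²/n) = 0.084811798; SE_fpc = √((1−f)s²/n) = 0.070637956.
Ratio = √(1−f) = 0.83287888. Reduction = 100·(1 − 0.83287888) = 16.7121%.

16.7121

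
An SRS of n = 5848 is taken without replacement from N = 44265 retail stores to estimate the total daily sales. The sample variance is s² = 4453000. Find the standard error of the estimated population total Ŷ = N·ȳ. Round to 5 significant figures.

Var(Ŷ) = N²·Var(ȳ) = N²·(1 − n/N)·s²/n.
f = 5848/44265 = 0.13211341; Var(ȳ) = 0.86788659·4453000/5848 = 660.85824.
Var(Ŷ) = 44265² · 660.85824 = 1.2948792 × 10^12.
SE(Ŷ) = √(1.2948792 × 10^12) = 1.1379 × 10^6.

1.1379 × 10^6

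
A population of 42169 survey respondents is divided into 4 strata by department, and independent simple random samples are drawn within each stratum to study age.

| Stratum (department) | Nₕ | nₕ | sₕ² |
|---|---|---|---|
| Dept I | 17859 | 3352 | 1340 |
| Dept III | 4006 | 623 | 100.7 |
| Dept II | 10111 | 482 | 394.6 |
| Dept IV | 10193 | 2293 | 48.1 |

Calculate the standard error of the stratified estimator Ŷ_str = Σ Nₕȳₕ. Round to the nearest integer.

13680

Var(Ŷ_str) = Σₕ Nₕ²(1 − fₕ)sₕ²/nₕ.
Dept I: 17859²·(1 − 3352/17859)·1340/3352 = 1.0357037 × 10^8.
Dept III: 4006²·(1 − 623/4006)·100.7/623 = 2.190556 × 10^6.
Dept II: 10111²·(1 − 482/10111)·394.6/482 = 7.9704958 × 10^7.
Dept IV: 10193²·(1 − 2293/10193)·48.1/2293 = 1.6891575 × 10^6.
Sum = 1.8715504 × 10^8.
SE = √(1.8715504 × 10^8) = 13680.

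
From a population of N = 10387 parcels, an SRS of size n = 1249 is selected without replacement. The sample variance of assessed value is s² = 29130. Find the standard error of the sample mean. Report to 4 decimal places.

4.5297

Under SRS without replacement, Var(ȳ) = (1 − f)·s²/n with f = n/N = 1249/10387 = 0.12024646.
Var(ȳ) = (1 − 0.12024646)·29130/1249 = 0.87975354·23.322658 = 20.518191.
SE(ȳ) = √(20.518191) = 4.5297.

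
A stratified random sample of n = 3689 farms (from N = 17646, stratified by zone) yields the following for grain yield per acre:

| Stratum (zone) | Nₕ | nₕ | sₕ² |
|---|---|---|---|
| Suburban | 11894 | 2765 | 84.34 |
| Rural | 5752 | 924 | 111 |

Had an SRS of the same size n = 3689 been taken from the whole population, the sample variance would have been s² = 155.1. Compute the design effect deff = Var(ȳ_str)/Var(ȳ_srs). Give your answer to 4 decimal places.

0.6420

Var(ȳ_str) = Σ Wₕ²(1−fₕ)sₕ²/nₕ with Wₕ = Nₕ/17646:
  Suburban: (11894/17646)²·(1−2765/11894)·84.34/2765 = 0.010636459
  Rural: (5752/17646)²·(1−924/5752)·111/924 = 0.010713826
  → Var(ȳ_str) = 0.021350285.
Var(ȳ_srs) = (1 − 3689/17646)·155.1/3689 = 0.033254387.
deff = 0.021350285 / 0.033254387 = 0.6420.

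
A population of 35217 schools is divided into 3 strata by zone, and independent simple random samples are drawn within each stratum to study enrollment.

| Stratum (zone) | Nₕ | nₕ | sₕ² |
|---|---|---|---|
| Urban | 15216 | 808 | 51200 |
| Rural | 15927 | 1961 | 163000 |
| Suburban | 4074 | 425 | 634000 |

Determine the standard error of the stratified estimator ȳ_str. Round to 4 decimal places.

Var(ȳ_str) = Σₕ Wₕ²(1 − fₕ)sₕ²/nₕ with Wₕ = Nₕ/N, N = 35217.
Urban: Wₕ = 0.43206406; term = 0.43206406²·(1 − 0.05310200)·51200/808 = 11.201033.
Rural: Wₕ = 0.45225317; term = 0.45225317²·(1 − 0.12312425)·163000/1961 = 14.907723.
Suburban: Wₕ = 0.11568277; term = 0.11568277²·(1 − 0.10432008)·634000/425 = 17.880946.
Sum = 43.989702.
SE = √(43.989702) = 6.6325.

6.6325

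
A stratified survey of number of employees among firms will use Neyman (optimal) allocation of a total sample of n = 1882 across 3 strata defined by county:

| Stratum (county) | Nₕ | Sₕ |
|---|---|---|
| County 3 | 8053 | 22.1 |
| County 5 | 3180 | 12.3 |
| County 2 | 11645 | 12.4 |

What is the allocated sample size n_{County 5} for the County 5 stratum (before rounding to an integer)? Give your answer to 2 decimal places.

203.64

Neyman allocation: nₕ = n·NₕSₕ / Σⱼ NⱼSⱼ.
Σ NⱼSⱼ = 8053·22.1 + 3180·12.3 + 11645·12.4 = 361483.3.
n_{County 5} = 1882·3180·12.3 / 361483.3 = 203.64.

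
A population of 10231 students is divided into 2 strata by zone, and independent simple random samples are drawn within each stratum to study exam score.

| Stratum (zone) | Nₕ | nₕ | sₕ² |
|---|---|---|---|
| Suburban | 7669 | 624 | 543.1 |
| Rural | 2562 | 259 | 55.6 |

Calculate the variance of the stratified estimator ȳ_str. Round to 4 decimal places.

0.4613

Var(ȳ_str) = Σₕ Wₕ²(1 − fₕ)sₕ²/nₕ with Wₕ = Nₕ/N, N = 10231.
Suburban: Wₕ = 0.74958460; term = 0.74958460²·(1 − 0.08136654)·543.1/624 = 0.44924037.
Rural: Wₕ = 0.25041540; term = 0.25041540²·(1 − 0.10109290)·55.6/259 = 0.01210074.
Sum = 0.46134111.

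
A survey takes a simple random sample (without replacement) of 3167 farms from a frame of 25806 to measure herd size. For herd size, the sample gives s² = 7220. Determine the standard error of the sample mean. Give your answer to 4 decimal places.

1.4142

Under SRS without replacement, Var(ȳ) = (1 − f)·s²/n with f = n/N = 3167/25806 = 0.12272340.
Var(ȳ) = (1 − 0.12272340)·7220/3167 = 0.87727660·2.27976 = 1.9999801.
SE(ȳ) = √(1.9999801) = 1.4142.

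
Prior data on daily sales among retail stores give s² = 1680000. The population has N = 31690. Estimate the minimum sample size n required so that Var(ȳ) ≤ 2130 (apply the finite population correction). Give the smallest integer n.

Without fpc, n₀ = s²/D = 1680000/2130 = 788.7324.
With fpc, (1 − n/N)·s²/n ≤ D requires n ≥ n₀/(1 + n₀/N) = 788.7324/(1 + 788.7324/31690) = 769.5784.
Rounding up, n = 770.

770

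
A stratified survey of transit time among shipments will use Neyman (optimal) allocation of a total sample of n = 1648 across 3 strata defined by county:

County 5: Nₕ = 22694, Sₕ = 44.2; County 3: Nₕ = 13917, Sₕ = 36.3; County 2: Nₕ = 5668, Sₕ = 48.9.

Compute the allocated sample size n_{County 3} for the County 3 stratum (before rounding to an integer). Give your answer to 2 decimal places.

Neyman allocation: nₕ = n·NₕSₕ / Σⱼ NⱼSⱼ.
Σ NⱼSⱼ = 22694·44.2 + 13917·36.3 + 5668·48.9 = 1.7854271 × 10^6.
n_{County 3} = 1648·13917·36.3 / (1.7854271 × 10^6) = 466.30.

466.30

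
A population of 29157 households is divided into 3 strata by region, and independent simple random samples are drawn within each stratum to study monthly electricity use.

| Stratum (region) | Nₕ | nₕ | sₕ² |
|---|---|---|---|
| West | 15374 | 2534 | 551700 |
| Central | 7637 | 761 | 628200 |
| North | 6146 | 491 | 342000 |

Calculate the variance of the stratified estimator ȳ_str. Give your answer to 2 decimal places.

130.02

Var(ȳ_str) = Σₕ Wₕ²(1 − fₕ)sₕ²/nₕ with Wₕ = Nₕ/N, N = 29157.
West: Wₕ = 0.52728333; term = 0.52728333²·(1 − 0.16482373)·551700/2534 = 50.554824.
Central: Wₕ = 0.26192681; term = 0.26192681²·(1 − 0.09964646)·628200/761 = 50.990147.
North: Wₕ = 0.21078986; term = 0.21078986²·(1 − 0.07988936)·342000/491 = 28.476336.
Sum = 130.02131.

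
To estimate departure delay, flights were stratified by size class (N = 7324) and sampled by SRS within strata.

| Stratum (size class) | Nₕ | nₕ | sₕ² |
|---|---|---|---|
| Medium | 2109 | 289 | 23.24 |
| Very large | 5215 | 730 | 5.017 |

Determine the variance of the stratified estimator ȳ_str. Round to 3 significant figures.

0.00875

Var(ȳ_str) = Σₕ Wₕ²(1 − fₕ)sₕ²/nₕ with Wₕ = Nₕ/N, N = 7324.
Medium: Wₕ = 0.28795740; term = 0.28795740²·(1 − 0.13703177)·23.24/289 = 0.0057542613.
Very large: Wₕ = 0.71204260; term = 0.71204260²·(1 − 0.13998082)·5.017/730 = 0.0029966866.
Sum = 0.0087509479.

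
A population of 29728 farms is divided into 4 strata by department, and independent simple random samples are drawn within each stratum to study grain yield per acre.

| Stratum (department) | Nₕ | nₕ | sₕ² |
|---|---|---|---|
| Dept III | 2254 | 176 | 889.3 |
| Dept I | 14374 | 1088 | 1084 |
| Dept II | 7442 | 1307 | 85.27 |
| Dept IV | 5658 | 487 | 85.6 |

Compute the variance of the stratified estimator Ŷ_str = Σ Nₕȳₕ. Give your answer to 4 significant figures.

Var(Ŷ_str) = Σₕ Nₕ²(1 − fₕ)sₕ²/nₕ.
Dept III: 2254²·(1 − 176/2254)·889.3/176 = 2.3666557 × 10^7.
Dept I: 14374²·(1 − 1088/14374)·1084/1088 = 1.9027086 × 10^8.
Dept II: 7442²·(1 − 1307/7442)·85.27/1307 = 2.9786873 × 10^6.
Dept IV: 5658²·(1 − 487/5658)·85.6/487 = 5.1425945 × 10^6.
Sum = 2.220587 × 10^8.

2.221 × 10^8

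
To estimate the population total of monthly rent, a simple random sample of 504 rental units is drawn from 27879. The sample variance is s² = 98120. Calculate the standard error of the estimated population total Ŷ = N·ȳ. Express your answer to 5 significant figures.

Var(Ŷ) = N²·Var(ȳ) = N²·(1 − n/N)·s²/n.
f = 504/27879 = 0.01807812; Var(ȳ) = 0.98192188·98120/504 = 191.16304.
Var(Ŷ) = 27879² · 191.16304 = 1.485793 × 10^11.
SE(Ŷ) = √(1.485793 × 10^11) = 385460.

385460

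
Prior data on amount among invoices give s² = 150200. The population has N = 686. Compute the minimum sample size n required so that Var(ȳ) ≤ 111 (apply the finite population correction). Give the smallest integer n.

Without fpc, n₀ = s²/D = 150200/111 = 1353.1532.
With fpc, (1 − n/N)·s²/n ≤ D requires n ≥ n₀/(1 + n₀/N) = 1353.1532/(1 + 1353.1532/686) = 455.2199.
Rounding up, n = 456.

456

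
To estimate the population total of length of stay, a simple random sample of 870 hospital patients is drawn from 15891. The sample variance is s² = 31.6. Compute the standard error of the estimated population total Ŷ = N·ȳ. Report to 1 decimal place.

2944.5

Var(Ŷ) = N²·Var(ȳ) = N²·(1 − n/N)·s²/n.
f = 870/15891 = 0.05474797; Var(ȳ) = 0.94525203·31.6/870 = 0.034333292.
Var(Ŷ) = 15891² · 0.034333292 = 8.6699761 × 10^6.
SE(Ŷ) = √(8.6699761 × 10^6) = 2944.5.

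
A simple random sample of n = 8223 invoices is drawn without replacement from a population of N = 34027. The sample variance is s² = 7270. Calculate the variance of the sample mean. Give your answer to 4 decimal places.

Under SRS without replacement, Var(ȳ) = (1 − f)·s²/n with f = n/N = 8223/34027 = 0.24166103.
Var(ȳ) = (1 − 0.24166103)·7270/8223 = 0.75833897·0.88410556 = 0.67045169.

0.6705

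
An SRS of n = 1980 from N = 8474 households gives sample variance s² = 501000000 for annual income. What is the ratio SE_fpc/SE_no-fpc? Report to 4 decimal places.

0.8754

f = n/N = 1980/8474 = 0.23365589.
SE_no-fpc = √(s²/n) = 503.02118; SE_fpc = √((1−f)s²/n) = 440.35018.
Ratio = √(1−f) = 0.87541082.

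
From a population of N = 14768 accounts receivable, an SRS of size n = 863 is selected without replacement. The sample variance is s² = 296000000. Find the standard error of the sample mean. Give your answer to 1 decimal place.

568.3

Under SRS without replacement, Var(ȳ) = (1 − f)·s²/n with f = n/N = 863/14768 = 0.05843716.
Var(ȳ) = (1 − 0.05843716)·296000000/863 = 0.94156284·342989.57 = 322946.23.
SE(ȳ) = √(322946.23) = 568.3.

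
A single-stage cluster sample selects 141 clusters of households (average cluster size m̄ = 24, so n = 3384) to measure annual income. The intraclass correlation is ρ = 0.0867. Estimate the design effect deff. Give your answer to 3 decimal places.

deff = 1 + (24 − 1)·0.0867 = 1 + 1.9941 = 2.9941.

2.994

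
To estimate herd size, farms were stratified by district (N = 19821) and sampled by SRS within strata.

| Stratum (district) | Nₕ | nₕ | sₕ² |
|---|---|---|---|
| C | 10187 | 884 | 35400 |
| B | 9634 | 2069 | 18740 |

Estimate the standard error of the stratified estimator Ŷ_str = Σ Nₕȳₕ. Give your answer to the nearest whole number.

Var(Ŷ_str) = Σₕ Nₕ²(1 − fₕ)sₕ²/nₕ.
C: 10187²·(1 − 884/10187)·35400/884 = 3.7950747 × 10^9.
B: 9634²·(1 − 2069/9634)·18740/2069 = 6.601227 × 10^8.
Sum = 4.4551974 × 10^9.
SE = √(4.4551974 × 10^9) = 66747.

66747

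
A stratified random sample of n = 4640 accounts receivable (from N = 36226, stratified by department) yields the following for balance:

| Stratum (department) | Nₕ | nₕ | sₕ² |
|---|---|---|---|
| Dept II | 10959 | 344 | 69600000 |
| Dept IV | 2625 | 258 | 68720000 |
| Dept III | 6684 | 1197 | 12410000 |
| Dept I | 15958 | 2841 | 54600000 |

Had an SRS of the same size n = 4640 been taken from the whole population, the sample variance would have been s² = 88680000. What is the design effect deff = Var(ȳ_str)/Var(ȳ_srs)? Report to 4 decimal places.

1.3533

Var(ȳ_str) = Σ Wₕ²(1−fₕ)sₕ²/nₕ with Wₕ = Nₕ/36226:
  Dept II: (10959/36226)²·(1−344/10959)·69600000/344 = 17934.982
  Dept IV: (2625/36226)²·(1−258/2625)·68720000/258 = 1261.1021
  Dept III: (6684/36226)²·(1−1197/6684)·12410000/1197 = 289.73987
  Dept I: (15958/36226)²·(1−2841/15958)·54600000/2841 = 3065.4457
  → Var(ȳ_str) = 22551.27.
Var(ȳ_srs) = (1 − 4640/36226)·88680000/4640 = 16664.103.
deff = 22551.27 / 16664.103 = 1.3533.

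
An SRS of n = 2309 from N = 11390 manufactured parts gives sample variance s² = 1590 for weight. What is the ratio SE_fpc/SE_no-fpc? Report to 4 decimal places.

f = n/N = 2309/11390 = 0.20272169.
SE_no-fpc = √(s²/n) = 0.82982515; SE_fpc = √((1−f)s²/n) = 0.74095455.
Ratio = √(1−f) = 0.89290443.

0.8929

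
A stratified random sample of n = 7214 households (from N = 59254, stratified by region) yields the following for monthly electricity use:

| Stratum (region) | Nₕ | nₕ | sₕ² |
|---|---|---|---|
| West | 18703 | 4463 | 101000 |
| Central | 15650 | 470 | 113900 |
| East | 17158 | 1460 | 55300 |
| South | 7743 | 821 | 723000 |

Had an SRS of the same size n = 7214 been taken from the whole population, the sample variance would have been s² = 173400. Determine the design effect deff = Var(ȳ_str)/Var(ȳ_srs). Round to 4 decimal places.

1.6325

Var(ȳ_str) = Σ Wₕ²(1−fₕ)sₕ²/nₕ with Wₕ = Nₕ/59254:
  West: (18703/59254)²·(1−4463/18703)·101000/4463 = 1.7166446
  Central: (15650/59254)²·(1−470/15650)·113900/470 = 16.397462
  East: (17158/59254)²·(1−1460/17158)·55300/1460 = 2.9056809
  South: (7743/59254)²·(1−821/7743)·723000/821 = 13.443138
  → Var(ȳ_str) = 34.462926.
Var(ȳ_srs) = (1 − 7214/59254)·173400/7214 = 21.110211.
deff = 34.462926 / 21.110211 = 1.6325.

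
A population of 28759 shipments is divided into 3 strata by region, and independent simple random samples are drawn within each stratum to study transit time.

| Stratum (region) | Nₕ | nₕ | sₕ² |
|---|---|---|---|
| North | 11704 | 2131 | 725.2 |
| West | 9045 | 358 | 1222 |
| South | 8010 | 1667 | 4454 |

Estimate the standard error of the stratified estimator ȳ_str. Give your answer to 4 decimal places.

0.7311

Var(ȳ_str) = Σₕ Wₕ²(1 − fₕ)sₕ²/nₕ with Wₕ = Nₕ/N, N = 28759.
North: Wₕ = 0.40696825; term = 0.40696825²·(1 − 0.18207450)·725.2/2131 = 0.046100874.
West: Wₕ = 0.31451024; term = 0.31451024²·(1 − 0.03957988)·1222/358 = 0.32427914.
South: Wₕ = 0.27852151; term = 0.27852151²·(1 − 0.20811486)·4454/1667 = 0.16413238.
Sum = 0.53451239.
SE = √(0.53451239) = 0.7311.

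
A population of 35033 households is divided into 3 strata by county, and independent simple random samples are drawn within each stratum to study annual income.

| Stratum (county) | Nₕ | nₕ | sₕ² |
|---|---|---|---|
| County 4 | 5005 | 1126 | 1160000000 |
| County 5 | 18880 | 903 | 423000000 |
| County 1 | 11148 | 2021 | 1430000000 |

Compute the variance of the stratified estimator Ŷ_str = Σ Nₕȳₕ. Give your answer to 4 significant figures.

Var(Ŷ_str) = Σₕ Nₕ²(1 − fₕ)sₕ²/nₕ.
County 4: 5005²·(1 − 1126/5005)·1160000000/1126 = 2.000062 × 10^13.
County 5: 18880²·(1 − 903/18880)·423000000/903 = 1.5899074 × 10^14.
County 1: 11148²·(1 − 2021/11148)·1430000000/2021 = 7.199374 × 10^13.
Sum = 2.509851 × 10^14.

2.510 × 10^14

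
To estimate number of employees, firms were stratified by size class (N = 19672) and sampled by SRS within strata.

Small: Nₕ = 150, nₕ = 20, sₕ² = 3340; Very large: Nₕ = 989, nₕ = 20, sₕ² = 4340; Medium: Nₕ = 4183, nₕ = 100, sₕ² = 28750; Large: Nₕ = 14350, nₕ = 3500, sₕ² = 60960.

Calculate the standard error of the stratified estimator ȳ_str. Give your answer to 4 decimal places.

Var(ȳ_str) = Σₕ Wₕ²(1 − fₕ)sₕ²/nₕ with Wₕ = Nₕ/N, N = 19672.
Small: Wₕ = 0.00762505; term = 0.00762505²·(1 − 0.13333333)·3340/20 = 0.0084149987.
Very large: Wₕ = 0.05027450; term = 0.05027450²·(1 − 0.02022245)·4340/20 = 0.53738157.
Medium: Wₕ = 0.21263725; term = 0.21263725²·(1 − 0.02390629)·28750/100 = 12.688435.
Large: Wₕ = 0.72946320; term = 0.72946320²·(1 − 0.24390244)·60960/3500 = 7.0074744.
Sum = 20.241706.
SE = √(20.241706) = 4.4991.

4.4991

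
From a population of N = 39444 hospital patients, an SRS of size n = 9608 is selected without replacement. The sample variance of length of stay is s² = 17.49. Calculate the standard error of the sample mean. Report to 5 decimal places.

Under SRS without replacement, Var(ȳ) = (1 − f)·s²/n with f = n/N = 9608/39444 = 0.24358584.
Var(ȳ) = (1 − 0.24358584)·17.49/9608 = 0.75641416·0.001820358 = 0.0013769446.
SE(ȳ) = √(0.0013769446) = 0.03711.

0.03711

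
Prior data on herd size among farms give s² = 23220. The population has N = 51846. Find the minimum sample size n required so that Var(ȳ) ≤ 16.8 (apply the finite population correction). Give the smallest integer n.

1347

Without fpc, n₀ = s²/D = 23220/16.8 = 1382.1429.
With fpc, (1 − n/N)·s²/n ≤ D requires n ≥ n₀/(1 + n₀/N) = 1382.1429/(1 + 1382.1429/51846) = 1346.2536.
Rounding up, n = 1347.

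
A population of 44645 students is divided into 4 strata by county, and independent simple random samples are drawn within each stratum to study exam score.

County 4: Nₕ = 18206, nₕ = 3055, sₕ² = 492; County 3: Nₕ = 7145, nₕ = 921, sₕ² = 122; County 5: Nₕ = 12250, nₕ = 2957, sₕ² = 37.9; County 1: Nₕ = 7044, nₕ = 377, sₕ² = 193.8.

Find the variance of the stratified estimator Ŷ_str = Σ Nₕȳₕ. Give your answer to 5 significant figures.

Var(Ŷ_str) = Σₕ Nₕ²(1 − fₕ)sₕ²/nₕ.
County 4: 18206²·(1 − 3055/18206)·492/3055 = 4.4423188 × 10^7.
County 3: 7145²·(1 − 921/7145)·122/921 = 5.8907693 × 10^6.
County 5: 12250²·(1 − 2957/12250)·37.9/2957 = 1.4590827 × 10^6.
County 1: 7044²·(1 − 377/7044)·193.8/377 = 2.4141387 × 10^7.
Sum = 7.5914427 × 10^7.

7.5914 × 10^7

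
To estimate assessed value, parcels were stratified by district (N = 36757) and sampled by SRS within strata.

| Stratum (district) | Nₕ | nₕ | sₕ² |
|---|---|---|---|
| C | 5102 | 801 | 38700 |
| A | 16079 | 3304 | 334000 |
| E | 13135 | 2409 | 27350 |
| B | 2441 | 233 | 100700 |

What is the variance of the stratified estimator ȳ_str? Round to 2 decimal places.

19.06

Var(ȳ_str) = Σₕ Wₕ²(1 − fₕ)sₕ²/nₕ with Wₕ = Nₕ/N, N = 36757.
C: Wₕ = 0.13880349; term = 0.13880349²·(1 − 0.15699726)·38700/801 = 0.78470827.
A: Wₕ = 0.43744049; term = 0.43744049²·(1 − 0.20548542)·334000/3304 = 15.369023.
E: Wₕ = 0.35734690; term = 0.35734690²·(1 − 0.18340312)·27350/2409 = 1.1838816.
B: Wₕ = 0.06640912; term = 0.06640912²·(1 − 0.09545268)·100700/233 = 1.7240914.
Sum = 19.061704.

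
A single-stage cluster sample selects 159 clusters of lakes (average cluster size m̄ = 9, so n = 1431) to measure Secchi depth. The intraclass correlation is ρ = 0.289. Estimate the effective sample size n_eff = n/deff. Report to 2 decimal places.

deff = 1 + (9 − 1)·0.289 = 1 + 2.312 = 3.312.
n_eff = 1431 / 3.312 = 432.07.

432.07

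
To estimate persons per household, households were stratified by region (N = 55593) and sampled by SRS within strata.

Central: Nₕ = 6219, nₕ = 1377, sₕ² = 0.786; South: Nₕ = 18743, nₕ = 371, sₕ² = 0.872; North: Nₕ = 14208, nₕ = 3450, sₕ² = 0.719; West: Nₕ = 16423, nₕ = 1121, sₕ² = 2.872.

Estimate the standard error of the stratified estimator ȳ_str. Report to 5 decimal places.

Var(ȳ_str) = Σₕ Wₕ²(1 − fₕ)sₕ²/nₕ with Wₕ = Nₕ/N, N = 55593.
Central: Wₕ = 0.11186660; term = 0.11186660²·(1 − 0.22141823)·0.786/1377 = 5.5615229 × 10^-6.
South: Wₕ = 0.33714676; term = 0.33714676²·(1 − 0.01979406)·0.872/371 = 2.6187732 × 10^-4.
North: Wₕ = 0.25557174; term = 0.25557174²·(1 − 0.24282095)·0.719/3450 = 1.0307042 × 10^-5.
West: Wₕ = 0.29541489; term = 0.29541489²·(1 − 0.06825793)·2.872/1121 = 2.0832399 × 10^-4.
Sum = 4.8606987 × 10^-4.
SE = √(4.8606987 × 10^-4) = 0.02205.

0.02205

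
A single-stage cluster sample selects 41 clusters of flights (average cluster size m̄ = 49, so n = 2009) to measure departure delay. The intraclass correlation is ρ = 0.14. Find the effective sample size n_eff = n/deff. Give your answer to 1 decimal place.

260.2

deff = 1 + (49 − 1)·0.14 = 1 + 6.72 = 7.72.
n_eff = 2009 / 7.72 = 260.2.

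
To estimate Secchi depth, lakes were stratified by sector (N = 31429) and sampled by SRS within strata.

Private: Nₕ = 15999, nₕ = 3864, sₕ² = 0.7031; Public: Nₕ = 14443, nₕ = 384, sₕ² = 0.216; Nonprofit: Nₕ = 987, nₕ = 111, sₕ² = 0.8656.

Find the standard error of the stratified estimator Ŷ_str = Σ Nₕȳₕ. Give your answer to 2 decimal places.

Var(Ŷ_str) = Σₕ Nₕ²(1 − fₕ)sₕ²/nₕ.
Private: 15999²·(1 − 3864/15999)·0.7031/3864 = 35327.475.
Public: 14443²·(1 − 384/14443)·0.216/384 = 114217.95.
Nonprofit: 987²·(1 − 111/987)·0.8656/111 = 6742.4157.
Sum = 156287.84.
SE = √(156287.84) = 395.33.

395.33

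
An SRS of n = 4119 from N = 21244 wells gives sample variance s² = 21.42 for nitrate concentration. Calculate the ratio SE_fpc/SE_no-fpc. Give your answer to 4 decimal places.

f = n/N = 4119/21244 = 0.19389004.
SE_no-fpc = √(s²/n) = 0.072113046; SE_fpc = √((1−f)s²/n) = 0.064745708.
Ratio = √(1−f) = 0.89783627.

0.8978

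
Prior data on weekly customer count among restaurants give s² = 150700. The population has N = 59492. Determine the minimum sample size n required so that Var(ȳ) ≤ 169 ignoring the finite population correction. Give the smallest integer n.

892

Without fpc, n₀ = s²/D = 150700/169 = 891.7160.
Rounding up, n = 892.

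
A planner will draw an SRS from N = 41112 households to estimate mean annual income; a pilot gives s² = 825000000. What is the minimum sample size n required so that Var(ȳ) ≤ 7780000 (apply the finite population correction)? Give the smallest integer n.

106

Without fpc, n₀ = s²/D = 825000000/7780000 = 106.0411.
With fpc, (1 − n/N)·s²/n ≤ D requires n ≥ n₀/(1 + n₀/N) = 106.0411/(1 + 106.0411/41112) = 105.7683.
Rounding up, n = 106.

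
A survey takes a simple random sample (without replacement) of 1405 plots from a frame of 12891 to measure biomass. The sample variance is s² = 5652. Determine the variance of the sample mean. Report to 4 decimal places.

Under SRS without replacement, Var(ȳ) = (1 − f)·s²/n with f = n/N = 1405/12891 = 0.10899077.
Var(ȳ) = (1 − 0.10899077)·5652/1405 = 0.89100923·4.0227758 = 3.5843304.

3.5843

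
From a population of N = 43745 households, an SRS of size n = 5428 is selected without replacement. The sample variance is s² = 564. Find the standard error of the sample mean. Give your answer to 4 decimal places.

0.3017

Under SRS without replacement, Var(ȳ) = (1 − f)·s²/n with f = n/N = 5428/43745 = 0.12408275.
Var(ȳ) = (1 − 0.12408275)·564/5428 = 0.87591725·0.10390567 = 0.091012772.
SE(ȳ) = √(0.091012772) = 0.3017.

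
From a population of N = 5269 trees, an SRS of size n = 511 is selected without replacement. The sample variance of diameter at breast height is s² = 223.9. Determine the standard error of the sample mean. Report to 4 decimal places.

Under SRS without replacement, Var(ȳ) = (1 − f)·s²/n with f = n/N = 511/5269 = 0.09698235.
Var(ȳ) = (1 − 0.09698235)·223.9/511 = 0.90301765·0.43816047 = 0.39566664.
SE(ȳ) = √(0.39566664) = 0.6290.

0.6290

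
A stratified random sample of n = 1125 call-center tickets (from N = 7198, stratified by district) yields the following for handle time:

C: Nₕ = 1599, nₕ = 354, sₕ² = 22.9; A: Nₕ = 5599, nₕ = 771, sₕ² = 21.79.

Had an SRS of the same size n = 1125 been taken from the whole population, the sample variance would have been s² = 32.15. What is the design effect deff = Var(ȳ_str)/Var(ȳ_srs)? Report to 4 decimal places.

Var(ȳ_str) = Σ Wₕ²(1−fₕ)sₕ²/nₕ with Wₕ = Nₕ/7198:
  C: (1599/7198)²·(1−354/1599)·22.9/354 = 0.002485572
  A: (5599/7198)²·(1−771/5599)·21.79/771 = 0.014745411
  → Var(ȳ_str) = 0.017230983.
Var(ȳ_srs) = (1 − 1125/7198)·32.15/1125 = 0.024111259.
deff = 0.017230983 / 0.024111259 = 0.7146.

0.7146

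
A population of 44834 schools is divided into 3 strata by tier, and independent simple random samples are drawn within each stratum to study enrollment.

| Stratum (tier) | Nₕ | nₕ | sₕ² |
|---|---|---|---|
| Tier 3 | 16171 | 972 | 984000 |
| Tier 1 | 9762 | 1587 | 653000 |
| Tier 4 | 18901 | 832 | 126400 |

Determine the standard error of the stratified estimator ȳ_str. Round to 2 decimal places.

12.88

Var(ȳ_str) = Σₕ Wₕ²(1 − fₕ)sₕ²/nₕ with Wₕ = Nₕ/N, N = 44834.
Tier 3: Wₕ = 0.36068609; term = 0.36068609²·(1 − 0.06010760)·984000/972 = 123.78435.
Tier 1: Wₕ = 0.21773654; term = 0.21773654²·(1 − 0.16256915)·653000/1587 = 16.33608.
Tier 4: Wₕ = 0.42157737; term = 0.42157737²·(1 − 0.04401883)·126400/832 = 25.812358.
Sum = 165.93279.
SE = √(165.93279) = 12.88.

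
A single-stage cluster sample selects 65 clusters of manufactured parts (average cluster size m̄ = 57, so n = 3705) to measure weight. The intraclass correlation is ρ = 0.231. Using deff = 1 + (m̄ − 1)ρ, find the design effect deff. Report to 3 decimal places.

13.936

deff = 1 + (57 − 1)·0.231 = 1 + 12.936 = 13.936.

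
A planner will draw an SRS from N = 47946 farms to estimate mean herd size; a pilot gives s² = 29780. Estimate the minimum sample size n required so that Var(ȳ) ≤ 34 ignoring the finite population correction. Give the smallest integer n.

876

Without fpc, n₀ = s²/D = 29780/34 = 875.8824.
Rounding up, n = 876.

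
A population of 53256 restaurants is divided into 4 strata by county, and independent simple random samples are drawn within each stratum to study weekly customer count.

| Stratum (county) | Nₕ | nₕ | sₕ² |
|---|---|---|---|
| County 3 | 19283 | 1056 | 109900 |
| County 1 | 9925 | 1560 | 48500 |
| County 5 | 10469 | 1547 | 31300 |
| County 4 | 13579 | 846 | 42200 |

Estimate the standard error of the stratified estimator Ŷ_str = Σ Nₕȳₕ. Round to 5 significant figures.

222880

Var(Ŷ_str) = Σₕ Nₕ²(1 − fₕ)sₕ²/nₕ.
County 3: 19283²·(1 − 1056/19283)·109900/1056 = 3.6578304 × 10^10.
County 1: 9925²·(1 − 1560/9925)·48500/1560 = 2.5811521 × 10^9.
County 5: 10469²·(1 − 1547/10469)·31300/1547 = 1.8898244 × 10^9.
County 4: 13579²·(1 − 846/13579)·42200/846 = 8.6246328 × 10^9.
Sum = 4.9673913 × 10^10.
SE = √(4.9673913 × 10^10) = 222880.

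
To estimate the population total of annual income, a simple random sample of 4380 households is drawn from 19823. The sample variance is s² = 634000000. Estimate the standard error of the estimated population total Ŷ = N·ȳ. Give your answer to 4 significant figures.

Var(Ŷ) = N²·Var(ȳ) = N²·(1 − n/N)·s²/n.
f = 4380/19823 = 0.22095546; Var(ȳ) = 0.77904454·634000000/4380 = 112765.81.
Var(Ŷ) = 19823² · 112765.81 = 4.4311475 × 10^13.
SE(Ŷ) = √(4.4311475 × 10^13) = 6.657 × 10^6.

6.657 × 10^6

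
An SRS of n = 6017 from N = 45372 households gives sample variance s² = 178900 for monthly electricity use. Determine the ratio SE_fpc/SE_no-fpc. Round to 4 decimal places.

f = n/N = 6017/45372 = 0.13261483.
SE_no-fpc = √(s²/n) = 5.4527447; SE_fpc = √((1−f)s²/n) = 5.0783328.
Ratio = √(1−f) = 0.93133516.

0.9313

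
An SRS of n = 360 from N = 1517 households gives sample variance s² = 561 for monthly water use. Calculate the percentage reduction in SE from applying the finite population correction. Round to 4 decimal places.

12.6679

f = n/N = 360/1517 = 0.23731048.
SE_no-fpc = √(s²/n) = 1.2483322; SE_fpc = √((1−f)s²/n) = 1.0901947.
Ratio = √(1−f) = 0.87332097. Reduction = 100·(1 − 0.87332097) = 12.6679%.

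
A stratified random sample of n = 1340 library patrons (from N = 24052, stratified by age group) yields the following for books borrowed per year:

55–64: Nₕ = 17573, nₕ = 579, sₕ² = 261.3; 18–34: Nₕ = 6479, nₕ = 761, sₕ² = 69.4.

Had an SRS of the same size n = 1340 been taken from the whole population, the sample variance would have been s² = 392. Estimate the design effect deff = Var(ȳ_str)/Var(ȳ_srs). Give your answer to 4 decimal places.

Var(ȳ_str) = Σ Wₕ²(1−fₕ)sₕ²/nₕ with Wₕ = Nₕ/24052:
  55–64: (17573/24052)²·(1−579/17573)·261.3/579 = 0.23296999
  18–34: (6479/24052)²·(1−761/6479)·69.4/761 = 0.0058401574
  → Var(ȳ_str) = 0.23881015.
Var(ȳ_srs) = (1 − 1340/24052)·392/1340 = 0.27623929.
deff = 0.23881015 / 0.27623929 = 0.8645.

0.8645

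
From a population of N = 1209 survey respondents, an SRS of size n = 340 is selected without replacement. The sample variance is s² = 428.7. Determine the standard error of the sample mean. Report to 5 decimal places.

0.95199

Under SRS without replacement, Var(ȳ) = (1 − f)·s²/n with f = n/N = 340/1209 = 0.28122415.
Var(ȳ) = (1 − 0.28122415)·428.7/340 = 0.71877585·1.2608824 = 0.90629178.
SE(ȳ) = √(0.90629178) = 0.95199.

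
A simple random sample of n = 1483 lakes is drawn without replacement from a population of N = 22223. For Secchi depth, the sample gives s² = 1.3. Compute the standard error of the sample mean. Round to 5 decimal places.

0.02860

Under SRS without replacement, Var(ȳ) = (1 − f)·s²/n with f = n/N = 1483/22223 = 0.06673266.
Var(ȳ) = (1 − 0.06673266)·1.3/1483 = 0.93326734·8.7660148 × 10^-4 = 8.1810353 × 10^-4.
SE(ȳ) = √(8.1810353 × 10^-4) = 0.02860.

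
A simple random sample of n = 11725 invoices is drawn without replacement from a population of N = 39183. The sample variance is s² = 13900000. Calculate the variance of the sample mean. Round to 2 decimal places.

830.76

Under SRS without replacement, Var(ȳ) = (1 − f)·s²/n with f = n/N = 11725/39183 = 0.29923691.
Var(ȳ) = (1 − 0.29923691)·13900000/11725 = 0.70076309·1185.5011 = 830.75539.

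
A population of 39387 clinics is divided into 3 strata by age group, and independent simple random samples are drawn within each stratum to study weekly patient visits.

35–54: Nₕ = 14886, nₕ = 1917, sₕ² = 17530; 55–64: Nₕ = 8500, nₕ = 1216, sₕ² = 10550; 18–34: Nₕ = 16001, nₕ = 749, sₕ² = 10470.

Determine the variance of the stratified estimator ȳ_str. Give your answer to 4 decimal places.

3.6833

Var(ȳ_str) = Σₕ Wₕ²(1 − fₕ)sₕ²/nₕ with Wₕ = Nₕ/N, N = 39387.
35–54: Wₕ = 0.37794196; term = 0.37794196²·(1 − 0.12877872)·17530/1917 = 1.1379901.
55–64: Wₕ = 0.21580725; term = 0.21580725²·(1 − 0.14305882)·10550/1216 = 0.34625969.
18–34: Wₕ = 0.40625079; term = 0.40625079²·(1 − 0.04680957)·10470/749 = 2.1990392.
Sum = 3.683289.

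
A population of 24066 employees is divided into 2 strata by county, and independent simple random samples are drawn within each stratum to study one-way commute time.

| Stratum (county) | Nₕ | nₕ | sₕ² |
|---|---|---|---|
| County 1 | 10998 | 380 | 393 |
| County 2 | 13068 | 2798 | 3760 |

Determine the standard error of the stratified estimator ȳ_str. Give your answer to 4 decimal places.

Var(ȳ_str) = Σₕ Wₕ²(1 − fₕ)sₕ²/nₕ with Wₕ = Nₕ/N, N = 24066.
County 1: Wₕ = 0.45699327; term = 0.45699327²·(1 − 0.03455174)·393/380 = 0.20852473.
County 2: Wₕ = 0.54300673; term = 0.54300673²·(1 − 0.21411081)·3760/2798 = 0.31139518.
Sum = 0.51991991.
SE = √(0.51991991) = 0.7211.

0.7211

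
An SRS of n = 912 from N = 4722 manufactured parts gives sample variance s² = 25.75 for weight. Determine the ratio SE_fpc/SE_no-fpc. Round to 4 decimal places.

0.8983

f = n/N = 912/4722 = 0.19313850.
SE_no-fpc = √(s²/n) = 0.16803169; SE_fpc = √((1−f)s²/n) = 0.15093526.
Ratio = √(1−f) = 0.89825470.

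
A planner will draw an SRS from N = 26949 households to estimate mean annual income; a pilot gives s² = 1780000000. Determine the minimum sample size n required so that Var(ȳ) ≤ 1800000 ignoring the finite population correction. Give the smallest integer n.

989

Without fpc, n₀ = s²/D = 1780000000/1800000 = 988.8889.
Rounding up, n = 989.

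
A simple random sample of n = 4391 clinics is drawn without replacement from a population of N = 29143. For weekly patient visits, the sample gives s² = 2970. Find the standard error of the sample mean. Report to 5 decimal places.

Under SRS without replacement, Var(ȳ) = (1 − f)·s²/n with f = n/N = 4391/29143 = 0.15067083.
Var(ȳ) = (1 − 0.15067083)·2970/4391 = 0.84932917·0.67638351 = 0.57447225.
SE(ȳ) = √(0.57447225) = 0.75794.

0.75794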